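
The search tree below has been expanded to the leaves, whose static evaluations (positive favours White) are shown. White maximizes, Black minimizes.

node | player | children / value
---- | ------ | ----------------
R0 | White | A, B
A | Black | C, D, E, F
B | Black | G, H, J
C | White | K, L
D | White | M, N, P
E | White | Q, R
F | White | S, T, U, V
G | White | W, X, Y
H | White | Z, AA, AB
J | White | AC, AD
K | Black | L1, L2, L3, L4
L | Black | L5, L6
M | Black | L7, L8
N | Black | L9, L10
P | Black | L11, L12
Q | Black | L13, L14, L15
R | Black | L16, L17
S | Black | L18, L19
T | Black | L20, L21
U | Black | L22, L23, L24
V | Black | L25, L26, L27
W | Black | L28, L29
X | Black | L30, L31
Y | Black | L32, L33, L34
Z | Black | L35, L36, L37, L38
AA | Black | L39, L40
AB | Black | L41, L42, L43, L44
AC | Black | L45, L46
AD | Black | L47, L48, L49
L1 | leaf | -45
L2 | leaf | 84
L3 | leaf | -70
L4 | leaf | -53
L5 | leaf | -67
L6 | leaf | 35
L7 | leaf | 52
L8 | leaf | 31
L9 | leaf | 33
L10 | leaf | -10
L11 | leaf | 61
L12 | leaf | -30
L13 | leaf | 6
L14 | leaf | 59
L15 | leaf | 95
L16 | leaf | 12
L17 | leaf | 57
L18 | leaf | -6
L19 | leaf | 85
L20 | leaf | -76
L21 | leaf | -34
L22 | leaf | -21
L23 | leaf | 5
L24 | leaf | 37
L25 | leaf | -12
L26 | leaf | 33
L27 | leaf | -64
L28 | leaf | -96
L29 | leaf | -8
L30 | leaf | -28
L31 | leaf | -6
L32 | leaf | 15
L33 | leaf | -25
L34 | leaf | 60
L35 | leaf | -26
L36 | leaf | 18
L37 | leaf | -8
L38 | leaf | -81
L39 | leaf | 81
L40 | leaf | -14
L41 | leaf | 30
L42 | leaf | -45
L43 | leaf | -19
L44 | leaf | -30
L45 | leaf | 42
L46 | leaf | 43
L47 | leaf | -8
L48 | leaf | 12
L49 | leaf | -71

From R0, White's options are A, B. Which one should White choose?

B

K (Black): min(-45, 84, -70, -53) = -70
L (Black): min(-67, 35) = -67
C (White): max(-70, -67) = -67
M (Black): min(52, 31) = 31
N (Black): min(33, -10) = -10
P (Black): min(61, -30) = -30
D (White): max(31, -10, -30) = 31
Q (Black): min(6, 59, 95) = 6
R (Black): min(12, 57) = 12
E (White): max(6, 12) = 12
S (Black): min(-6, 85) = -6
T (Black): min(-76, -34) = -76
U (Black): min(-21, 5, 37) = -21
V (Black): min(-12, 33, -64) = -64
F (White): max(-6, -76, -21, -64) = -6
A (Black): min(-67, 31, 12, -6) = -67
W (Black): min(-96, -8) = -96
X (Black): min(-28, -6) = -28
Y (Black): min(15, -25, 60) = -25
G (White): max(-96, -28, -25) = -25
Z (Black): min(-26, 18, -8, -81) = -81
AA (Black): min(81, -14) = -14
AB (Black): min(30, -45, -19, -30) = -45
H (White): max(-81, -14, -45) = -14
AC (Black): min(42, 43) = 42
AD (Black): min(-8, 12, -71) = -71
J (White): max(42, -71) = 42
B (Black): min(-25, -14, 42) = -25
R0 (White): max(-67, -25) = -25
White at R0 wants the highest of {A=-67, B=-25}, so chooses B.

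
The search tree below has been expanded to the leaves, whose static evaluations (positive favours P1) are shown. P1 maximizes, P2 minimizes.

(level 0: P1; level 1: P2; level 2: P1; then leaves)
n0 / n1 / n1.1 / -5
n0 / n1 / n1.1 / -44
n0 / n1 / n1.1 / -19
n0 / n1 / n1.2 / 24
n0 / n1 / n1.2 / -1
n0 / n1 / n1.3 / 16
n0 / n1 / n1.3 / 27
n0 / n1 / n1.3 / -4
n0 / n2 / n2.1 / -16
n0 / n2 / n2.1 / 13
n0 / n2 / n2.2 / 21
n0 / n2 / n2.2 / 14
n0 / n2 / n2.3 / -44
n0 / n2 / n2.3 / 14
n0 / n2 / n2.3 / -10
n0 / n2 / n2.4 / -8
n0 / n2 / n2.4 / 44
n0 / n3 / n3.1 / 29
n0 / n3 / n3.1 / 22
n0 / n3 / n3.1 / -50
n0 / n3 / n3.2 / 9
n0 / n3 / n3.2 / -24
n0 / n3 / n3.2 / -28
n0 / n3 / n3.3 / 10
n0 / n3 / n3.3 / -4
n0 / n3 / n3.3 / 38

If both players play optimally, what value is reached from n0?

13

n1.1 (P1): max(-5, -44, -19) = -5
n1.2 (P1): max(24, -1) = 24
n1.3 (P1): max(16, 27, -4) = 27
n1 (P2): min(-5, 24, 27) = -5
n2.1 (P1): max(-16, 13) = 13
n2.2 (P1): max(21, 14) = 21
n2.3 (P1): max(-44, 14, -10) = 14
n2.4 (P1): max(-8, 44) = 44
n2 (P2): min(13, 21, 14, 44) = 13
n3.1 (P1): max(29, 22, -50) = 29
n3.2 (P1): max(9, -24, -28) = 9
n3.3 (P1): max(10, -4, 38) = 38
n3 (P2): min(29, 9, 38) = 9
n0 (P1): max(-5, 13, 9) = 13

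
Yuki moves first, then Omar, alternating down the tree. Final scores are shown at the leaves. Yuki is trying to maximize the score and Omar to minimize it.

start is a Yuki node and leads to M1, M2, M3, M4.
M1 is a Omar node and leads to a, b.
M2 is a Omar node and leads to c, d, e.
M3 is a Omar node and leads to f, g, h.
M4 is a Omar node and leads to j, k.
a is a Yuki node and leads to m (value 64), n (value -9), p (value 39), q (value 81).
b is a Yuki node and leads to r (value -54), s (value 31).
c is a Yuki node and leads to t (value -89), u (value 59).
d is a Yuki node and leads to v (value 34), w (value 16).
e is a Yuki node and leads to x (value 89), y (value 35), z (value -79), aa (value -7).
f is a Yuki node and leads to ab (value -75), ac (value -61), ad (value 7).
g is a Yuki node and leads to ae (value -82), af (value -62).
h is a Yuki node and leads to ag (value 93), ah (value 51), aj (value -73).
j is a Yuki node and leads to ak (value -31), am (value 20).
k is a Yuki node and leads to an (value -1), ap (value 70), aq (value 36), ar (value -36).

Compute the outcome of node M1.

31

a (Yuki): max(64, -9, 39, 81) = 81
b (Yuki): max(-54, 31) = 31
M1 (Omar): min(81, 31) = 31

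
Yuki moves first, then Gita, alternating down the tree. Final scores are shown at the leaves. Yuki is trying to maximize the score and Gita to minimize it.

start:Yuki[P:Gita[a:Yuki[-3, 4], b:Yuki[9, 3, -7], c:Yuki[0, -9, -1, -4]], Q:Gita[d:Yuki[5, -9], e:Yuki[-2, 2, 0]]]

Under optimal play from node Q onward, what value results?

d (Yuki): max(5, -9) = 5
e (Yuki): max(-2, 2, 0) = 2
Q (Gita): min(5, 2) = 2

2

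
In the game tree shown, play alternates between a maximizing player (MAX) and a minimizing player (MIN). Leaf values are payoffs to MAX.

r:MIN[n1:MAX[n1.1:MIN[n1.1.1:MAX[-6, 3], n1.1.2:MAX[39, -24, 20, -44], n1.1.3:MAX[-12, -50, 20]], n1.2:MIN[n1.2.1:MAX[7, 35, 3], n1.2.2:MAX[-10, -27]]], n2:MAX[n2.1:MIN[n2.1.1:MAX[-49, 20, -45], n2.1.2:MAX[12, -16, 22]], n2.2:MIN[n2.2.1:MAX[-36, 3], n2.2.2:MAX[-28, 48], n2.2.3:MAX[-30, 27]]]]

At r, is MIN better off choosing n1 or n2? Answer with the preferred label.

n1

n1.1.1 (MAX): max(-6, 3) = 3
n1.1.2 (MAX): max(39, -24, 20, -44) = 39
n1.1.3 (MAX): max(-12, -50, 20) = 20
n1.1 (MIN): min(3, 39, 20) = 3
n1.2.1 (MAX): max(7, 35, 3) = 35
n1.2.2 (MAX): max(-10, -27) = -10
n1.2 (MIN): min(35, -10) = -10
n1 (MAX): max(3, -10) = 3
n2.1.1 (MAX): max(-49, 20, -45) = 20
n2.1.2 (MAX): max(12, -16, 22) = 22
n2.1 (MIN): min(20, 22) = 20
n2.2.1 (MAX): max(-36, 3) = 3
n2.2.2 (MAX): max(-28, 48) = 48
n2.2.3 (MAX): max(-30, 27) = 27
n2.2 (MIN): min(3, 48, 27) = 3
n2 (MAX): max(20, 3) = 20
MIN prefers the lower value; n1=3, n2=20. n1 is better since 3 < 20.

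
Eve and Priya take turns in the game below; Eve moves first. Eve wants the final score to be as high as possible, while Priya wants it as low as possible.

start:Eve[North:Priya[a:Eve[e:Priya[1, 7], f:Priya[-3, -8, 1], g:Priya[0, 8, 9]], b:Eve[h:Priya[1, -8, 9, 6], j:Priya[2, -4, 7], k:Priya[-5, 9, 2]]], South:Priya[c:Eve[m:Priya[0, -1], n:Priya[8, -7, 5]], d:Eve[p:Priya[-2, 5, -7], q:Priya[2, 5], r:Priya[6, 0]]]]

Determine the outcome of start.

e (Priya): min(1, 7) = 1
f (Priya): min(-3, -8, 1) = -8
g (Priya): min(0, 8, 9) = 0
a (Eve): max(1, -8, 0) = 1
h (Priya): min(1, -8, 9, 6) = -8
j (Priya): min(2, -4, 7) = -4
k (Priya): min(-5, 9, 2) = -5
b (Eve): max(-8, -4, -5) = -4
North (Priya): min(1, -4) = -4
m (Priya): min(0, -1) = -1
n (Priya): min(8, -7, 5) = -7
c (Eve): max(-1, -7) = -1
p (Priya): min(-2, 5, -7) = -7
q (Priya): min(2, 5) = 2
r (Priya): min(6, 0) = 0
d (Eve): max(-7, 2, 0) = 2
South (Priya): min(-1, 2) = -1
start (Eve): max(-4, -1) = -1

-1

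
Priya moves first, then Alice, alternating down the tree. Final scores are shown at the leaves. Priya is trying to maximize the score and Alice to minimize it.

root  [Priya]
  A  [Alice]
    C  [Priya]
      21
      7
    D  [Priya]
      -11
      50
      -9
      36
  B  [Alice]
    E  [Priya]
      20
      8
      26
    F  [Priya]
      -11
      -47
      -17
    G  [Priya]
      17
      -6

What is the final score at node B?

E (Priya): max(20, 8, 26) = 26
F (Priya): max(-11, -47, -17) = -11
G (Priya): max(17, -6) = 17
B (Alice): min(26, -11, 17) = -11

-11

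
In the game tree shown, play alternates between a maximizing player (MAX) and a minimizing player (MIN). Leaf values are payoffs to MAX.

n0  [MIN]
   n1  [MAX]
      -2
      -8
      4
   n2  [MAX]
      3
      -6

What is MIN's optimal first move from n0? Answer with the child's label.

n1 (MAX): max(-2, -8, 4) = 4
n2 (MAX): max(3, -6) = 3
n0 (MIN): min(4, 3) = 3
MIN at n0 wants the lowest of {n1=4, n2=3}, so chooses n2.

n2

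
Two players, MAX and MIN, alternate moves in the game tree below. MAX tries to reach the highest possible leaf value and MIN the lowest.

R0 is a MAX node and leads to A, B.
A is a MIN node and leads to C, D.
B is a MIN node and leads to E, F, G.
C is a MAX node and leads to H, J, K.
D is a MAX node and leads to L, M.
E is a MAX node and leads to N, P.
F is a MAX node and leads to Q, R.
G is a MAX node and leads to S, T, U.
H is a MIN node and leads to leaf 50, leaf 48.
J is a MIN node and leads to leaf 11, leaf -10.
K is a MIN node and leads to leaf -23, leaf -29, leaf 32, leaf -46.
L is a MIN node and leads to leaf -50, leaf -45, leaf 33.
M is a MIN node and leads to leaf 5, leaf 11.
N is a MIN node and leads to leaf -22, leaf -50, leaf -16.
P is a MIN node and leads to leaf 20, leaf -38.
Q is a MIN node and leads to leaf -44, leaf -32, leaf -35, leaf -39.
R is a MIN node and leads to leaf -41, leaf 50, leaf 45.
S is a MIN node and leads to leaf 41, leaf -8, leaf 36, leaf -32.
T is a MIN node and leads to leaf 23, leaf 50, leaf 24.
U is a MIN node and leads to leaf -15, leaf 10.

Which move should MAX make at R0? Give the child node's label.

H (MIN): min(50, 48) = 48
J (MIN): min(11, -10) = -10
K (MIN): min(-23, -29, 32, -46) = -46
C (MAX): max(48, -10, -46) = 48
L (MIN): min(-50, -45, 33) = -50
M (MIN): min(5, 11) = 5
D (MAX): max(-50, 5) = 5
A (MIN): min(48, 5) = 5
N (MIN): min(-22, -50, -16) = -50
P (MIN): min(20, -38) = -38
E (MAX): max(-50, -38) = -38
Q (MIN): min(-44, -32, -35, -39) = -44
R (MIN): min(-41, 50, 45) = -41
F (MAX): max(-44, -41) = -41
S (MIN): min(41, -8, 36, -32) = -32
T (MIN): min(23, 50, 24) = 23
U (MIN): min(-15, 10) = -15
G (MAX): max(-32, 23, -15) = 23
B (MIN): min(-38, -41, 23) = -41
R0 (MAX): max(5, -41) = 5
MAX at R0 wants the highest of {A=5, B=-41}, so chooses A.

A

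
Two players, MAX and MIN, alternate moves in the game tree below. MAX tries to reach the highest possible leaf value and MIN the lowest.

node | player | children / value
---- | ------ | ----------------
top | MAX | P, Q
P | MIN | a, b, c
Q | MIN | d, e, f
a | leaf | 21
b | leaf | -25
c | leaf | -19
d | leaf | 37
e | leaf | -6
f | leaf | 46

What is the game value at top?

-6

P (MIN): min(21, -25, -19) = -25
Q (MIN): min(37, -6, 46) = -6
top (MAX): max(-25, -6) = -6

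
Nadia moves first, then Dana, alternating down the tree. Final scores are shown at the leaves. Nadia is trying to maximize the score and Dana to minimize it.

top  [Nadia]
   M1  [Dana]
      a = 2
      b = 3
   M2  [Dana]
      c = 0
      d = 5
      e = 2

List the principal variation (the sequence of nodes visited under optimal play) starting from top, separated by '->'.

top -> M1 -> a

M1 (Dana): min(2, 3) = 2
M2 (Dana): min(0, 5, 2) = 0
top (Nadia): max(2, 0) = 2
At top, Nadia picks M1 (highest: 2).
At M1, Dana picks a (lowest: 2).
Terminal value 2.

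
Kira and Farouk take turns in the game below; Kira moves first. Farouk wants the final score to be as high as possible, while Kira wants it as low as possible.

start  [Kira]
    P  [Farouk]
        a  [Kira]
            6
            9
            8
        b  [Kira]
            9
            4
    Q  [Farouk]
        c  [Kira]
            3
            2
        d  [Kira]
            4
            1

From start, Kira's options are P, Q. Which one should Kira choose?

a (Kira): min(6, 9, 8) = 6
b (Kira): min(9, 4) = 4
P (Farouk): max(6, 4) = 6
c (Kira): min(3, 2) = 2
d (Kira): min(4, 1) = 1
Q (Farouk): max(2, 1) = 2
start (Kira): min(6, 2) = 2
Kira at start wants the lowest of {P=6, Q=2}, so chooses Q.

Q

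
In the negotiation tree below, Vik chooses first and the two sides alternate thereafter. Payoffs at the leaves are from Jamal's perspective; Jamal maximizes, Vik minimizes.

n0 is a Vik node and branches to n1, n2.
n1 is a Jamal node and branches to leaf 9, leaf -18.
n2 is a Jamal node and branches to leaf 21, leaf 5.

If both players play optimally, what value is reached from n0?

n1 (Jamal): max(9, -18) = 9
n2 (Jamal): max(21, 5) = 21
n0 (Vik): min(9, 21) = 9

9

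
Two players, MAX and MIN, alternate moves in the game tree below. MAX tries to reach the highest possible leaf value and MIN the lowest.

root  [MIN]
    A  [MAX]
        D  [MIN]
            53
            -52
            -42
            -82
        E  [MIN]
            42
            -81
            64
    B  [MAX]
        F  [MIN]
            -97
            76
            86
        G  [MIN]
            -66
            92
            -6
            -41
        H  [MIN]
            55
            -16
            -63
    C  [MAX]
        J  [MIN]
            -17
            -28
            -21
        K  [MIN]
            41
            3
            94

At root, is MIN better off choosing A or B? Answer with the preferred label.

D (MIN): min(53, -52, -42, -82) = -82
E (MIN): min(42, -81, 64) = -81
A (MAX): max(-82, -81) = -81
F (MIN): min(-97, 76, 86) = -97
G (MIN): min(-66, 92, -6, -41) = -66
H (MIN): min(55, -16, -63) = -63
B (MAX): max(-97, -66, -63) = -63
MIN prefers the lower value; A=-81, B=-63. A is better since -81 < -63.

A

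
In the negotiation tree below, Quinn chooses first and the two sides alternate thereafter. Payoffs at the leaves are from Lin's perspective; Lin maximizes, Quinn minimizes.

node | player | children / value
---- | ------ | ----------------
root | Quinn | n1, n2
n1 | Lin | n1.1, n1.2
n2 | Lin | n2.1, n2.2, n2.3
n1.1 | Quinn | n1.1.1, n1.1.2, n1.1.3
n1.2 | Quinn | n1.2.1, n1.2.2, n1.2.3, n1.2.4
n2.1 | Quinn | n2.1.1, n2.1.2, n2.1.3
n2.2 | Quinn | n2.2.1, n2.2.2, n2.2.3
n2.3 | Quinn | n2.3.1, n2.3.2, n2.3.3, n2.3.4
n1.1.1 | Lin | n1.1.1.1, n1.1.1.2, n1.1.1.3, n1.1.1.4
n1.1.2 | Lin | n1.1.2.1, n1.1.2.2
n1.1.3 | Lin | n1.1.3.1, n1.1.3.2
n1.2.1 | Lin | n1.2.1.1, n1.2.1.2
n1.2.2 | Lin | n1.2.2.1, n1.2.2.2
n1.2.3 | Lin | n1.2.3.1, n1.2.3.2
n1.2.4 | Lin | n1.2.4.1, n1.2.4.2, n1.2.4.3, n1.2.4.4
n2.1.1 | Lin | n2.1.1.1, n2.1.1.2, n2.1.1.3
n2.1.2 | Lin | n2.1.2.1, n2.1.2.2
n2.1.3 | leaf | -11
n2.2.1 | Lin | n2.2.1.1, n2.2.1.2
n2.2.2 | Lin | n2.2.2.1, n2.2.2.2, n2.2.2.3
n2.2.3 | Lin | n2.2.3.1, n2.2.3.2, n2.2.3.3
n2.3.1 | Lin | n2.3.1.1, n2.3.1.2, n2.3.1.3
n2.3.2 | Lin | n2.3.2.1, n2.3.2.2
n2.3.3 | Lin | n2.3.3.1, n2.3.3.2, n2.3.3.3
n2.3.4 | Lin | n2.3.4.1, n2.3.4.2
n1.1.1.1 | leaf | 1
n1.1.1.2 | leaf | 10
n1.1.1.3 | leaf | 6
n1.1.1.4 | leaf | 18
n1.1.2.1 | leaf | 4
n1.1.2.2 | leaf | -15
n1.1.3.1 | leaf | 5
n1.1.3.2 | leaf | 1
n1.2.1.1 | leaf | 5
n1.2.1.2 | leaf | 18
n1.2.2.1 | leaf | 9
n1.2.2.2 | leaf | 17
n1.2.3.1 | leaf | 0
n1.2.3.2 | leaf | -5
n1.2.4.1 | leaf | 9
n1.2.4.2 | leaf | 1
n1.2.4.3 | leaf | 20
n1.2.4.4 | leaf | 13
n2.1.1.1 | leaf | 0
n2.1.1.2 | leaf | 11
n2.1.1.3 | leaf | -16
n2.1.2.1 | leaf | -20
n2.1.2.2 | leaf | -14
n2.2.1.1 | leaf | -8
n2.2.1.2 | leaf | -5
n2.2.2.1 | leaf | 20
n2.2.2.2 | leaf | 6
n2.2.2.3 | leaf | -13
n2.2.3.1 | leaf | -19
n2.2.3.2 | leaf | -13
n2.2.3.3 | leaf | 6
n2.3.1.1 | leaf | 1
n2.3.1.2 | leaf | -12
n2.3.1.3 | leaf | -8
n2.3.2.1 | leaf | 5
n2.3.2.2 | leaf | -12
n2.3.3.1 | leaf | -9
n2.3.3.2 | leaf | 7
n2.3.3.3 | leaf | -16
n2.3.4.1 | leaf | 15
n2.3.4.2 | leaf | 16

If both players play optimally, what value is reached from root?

1

n1.1.1 (Lin): max(1, 10, 6, 18) = 18
n1.1.2 (Lin): max(4, -15) = 4
n1.1.3 (Lin): max(5, 1) = 5
n1.1 (Quinn): min(18, 4, 5) = 4
n1.2.1 (Lin): max(5, 18) = 18
n1.2.2 (Lin): max(9, 17) = 17
n1.2.3 (Lin): max(0, -5) = 0
n1.2.4 (Lin): max(9, 1, 20, 13) = 20
n1.2 (Quinn): min(18, 17, 0, 20) = 0
n1 (Lin): max(4, 0) = 4
n2.1.1 (Lin): max(0, 11, -16) = 11
n2.1.2 (Lin): max(-20, -14) = -14
n2.1 (Quinn): min(11, -14, -11) = -14
n2.2.1 (Lin): max(-8, -5) = -5
n2.2.2 (Lin): max(20, 6, -13) = 20
n2.2.3 (Lin): max(-19, -13, 6) = 6
n2.2 (Quinn): min(-5, 20, 6) = -5
n2.3.1 (Lin): max(1, -12, -8) = 1
n2.3.2 (Lin): max(5, -12) = 5
n2.3.3 (Lin): max(-9, 7, -16) = 7
n2.3.4 (Lin): max(15, 16) = 16
n2.3 (Quinn): min(1, 5, 7, 16) = 1
n2 (Lin): max(-14, -5, 1) = 1
root (Quinn): min(4, 1) = 1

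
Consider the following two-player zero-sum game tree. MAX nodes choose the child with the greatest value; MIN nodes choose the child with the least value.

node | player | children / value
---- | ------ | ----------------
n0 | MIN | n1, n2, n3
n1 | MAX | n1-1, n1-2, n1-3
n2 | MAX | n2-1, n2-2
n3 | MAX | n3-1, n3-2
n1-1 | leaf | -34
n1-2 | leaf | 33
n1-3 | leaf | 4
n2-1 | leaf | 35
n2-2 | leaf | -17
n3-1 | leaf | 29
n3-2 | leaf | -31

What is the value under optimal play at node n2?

35

n2 (MAX): max(35, -17) = 35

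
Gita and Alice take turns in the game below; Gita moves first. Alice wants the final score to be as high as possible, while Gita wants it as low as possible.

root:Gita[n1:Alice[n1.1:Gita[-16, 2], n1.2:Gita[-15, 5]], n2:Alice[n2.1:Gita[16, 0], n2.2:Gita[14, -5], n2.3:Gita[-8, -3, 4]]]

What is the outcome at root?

n1.1 (Gita): min(-16, 2) = -16
n1.2 (Gita): min(-15, 5) = -15
n1 (Alice): max(-16, -15) = -15
n2.1 (Gita): min(16, 0) = 0
n2.2 (Gita): min(14, -5) = -5
n2.3 (Gita): min(-8, -3, 4) = -8
n2 (Alice): max(0, -5, -8) = 0
root (Gita): min(-15, 0) = -15

-15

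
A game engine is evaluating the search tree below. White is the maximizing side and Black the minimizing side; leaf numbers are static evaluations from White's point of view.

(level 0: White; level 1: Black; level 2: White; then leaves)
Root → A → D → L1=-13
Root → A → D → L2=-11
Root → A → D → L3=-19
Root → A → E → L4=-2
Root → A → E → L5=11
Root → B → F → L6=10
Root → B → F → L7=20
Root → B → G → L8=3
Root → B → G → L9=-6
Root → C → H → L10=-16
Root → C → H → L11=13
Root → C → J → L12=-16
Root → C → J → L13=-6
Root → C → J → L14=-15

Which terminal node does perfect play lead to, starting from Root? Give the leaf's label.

D (White): max(-13, -11, -19) = -11
E (White): max(-2, 11) = 11
A (Black): min(-11, 11) = -11
F (White): max(10, 20) = 20
G (White): max(3, -6) = 3
B (Black): min(20, 3) = 3
H (White): max(-16, 13) = 13
J (White): max(-16, -6, -15) = -6
C (Black): min(13, -6) = -6
Root (White): max(-11, 3, -6) = 3
At Root, White picks B (highest: 3).
At B, Black picks G (lowest: 3).
At G, White picks L8 (highest: 3).
Terminal value 3.

L8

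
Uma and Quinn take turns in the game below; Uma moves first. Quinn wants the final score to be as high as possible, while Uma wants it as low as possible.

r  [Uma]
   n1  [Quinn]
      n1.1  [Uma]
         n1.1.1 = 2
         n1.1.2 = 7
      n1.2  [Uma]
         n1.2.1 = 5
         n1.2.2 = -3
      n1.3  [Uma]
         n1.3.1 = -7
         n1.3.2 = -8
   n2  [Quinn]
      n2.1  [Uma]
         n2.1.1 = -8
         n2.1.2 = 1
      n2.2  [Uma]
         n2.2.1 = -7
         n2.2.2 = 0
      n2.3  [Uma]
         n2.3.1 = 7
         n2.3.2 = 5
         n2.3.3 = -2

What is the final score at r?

-2

n1.1 (Uma): min(2, 7) = 2
n1.2 (Uma): min(5, -3) = -3
n1.3 (Uma): min(-7, -8) = -8
n1 (Quinn): max(2, -3, -8) = 2
n2.1 (Uma): min(-8, 1) = -8
n2.2 (Uma): min(-7, 0) = -7
n2.3 (Uma): min(7, 5, -2) = -2
n2 (Quinn): max(-8, -7, -2) = -2
r (Uma): min(2, -2) = -2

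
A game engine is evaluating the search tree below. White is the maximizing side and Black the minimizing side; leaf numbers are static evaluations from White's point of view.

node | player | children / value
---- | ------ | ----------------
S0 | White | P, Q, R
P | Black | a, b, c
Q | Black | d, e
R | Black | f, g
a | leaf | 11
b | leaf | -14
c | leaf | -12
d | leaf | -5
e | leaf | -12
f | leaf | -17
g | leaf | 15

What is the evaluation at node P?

P (Black): min(11, -14, -12) = -14

-14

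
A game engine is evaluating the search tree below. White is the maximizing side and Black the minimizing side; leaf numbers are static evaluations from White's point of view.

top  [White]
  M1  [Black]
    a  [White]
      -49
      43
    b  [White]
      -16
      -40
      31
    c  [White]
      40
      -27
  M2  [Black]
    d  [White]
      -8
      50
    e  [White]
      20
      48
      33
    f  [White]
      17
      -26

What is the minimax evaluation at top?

a (White): max(-49, 43) = 43
b (White): max(-16, -40, 31) = 31
c (White): max(40, -27) = 40
M1 (Black): min(43, 31, 40) = 31
d (White): max(-8, 50) = 50
e (White): max(20, 48, 33) = 48
f (White): max(17, -26) = 17
M2 (Black): min(50, 48, 17) = 17
top (White): max(31, 17) = 31

31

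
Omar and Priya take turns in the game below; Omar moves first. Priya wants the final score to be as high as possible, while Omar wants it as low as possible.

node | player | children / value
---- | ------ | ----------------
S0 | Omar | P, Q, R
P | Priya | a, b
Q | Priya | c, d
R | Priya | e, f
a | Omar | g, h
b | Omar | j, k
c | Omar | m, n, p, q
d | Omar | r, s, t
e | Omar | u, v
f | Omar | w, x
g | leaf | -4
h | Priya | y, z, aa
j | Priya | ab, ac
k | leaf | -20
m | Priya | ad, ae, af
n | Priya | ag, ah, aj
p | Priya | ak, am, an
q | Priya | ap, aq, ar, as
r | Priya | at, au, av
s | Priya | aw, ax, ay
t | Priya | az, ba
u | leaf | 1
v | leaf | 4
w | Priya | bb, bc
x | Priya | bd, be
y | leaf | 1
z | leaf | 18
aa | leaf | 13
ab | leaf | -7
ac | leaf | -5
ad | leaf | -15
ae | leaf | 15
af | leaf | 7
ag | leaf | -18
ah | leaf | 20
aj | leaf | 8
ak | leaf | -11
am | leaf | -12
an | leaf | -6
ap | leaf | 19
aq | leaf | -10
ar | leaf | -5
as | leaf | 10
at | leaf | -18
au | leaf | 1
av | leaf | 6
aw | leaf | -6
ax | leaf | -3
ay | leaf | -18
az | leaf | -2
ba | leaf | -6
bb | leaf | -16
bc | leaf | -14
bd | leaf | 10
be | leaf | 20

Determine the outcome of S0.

-4

h (Priya): max(1, 18, 13) = 18
a (Omar): min(-4, 18) = -4
j (Priya): max(-7, -5) = -5
b (Omar): min(-5, -20) = -20
P (Priya): max(-4, -20) = -4
m (Priya): max(-15, 15, 7) = 15
n (Priya): max(-18, 20, 8) = 20
p (Priya): max(-11, -12, -6) = -6
q (Priya): max(19, -10, -5, 10) = 19
c (Omar): min(15, 20, -6, 19) = -6
r (Priya): max(-18, 1, 6) = 6
s (Priya): max(-6, -3, -18) = -3
t (Priya): max(-2, -6) = -2
d (Omar): min(6, -3, -2) = -3
Q (Priya): max(-6, -3) = -3
e (Omar): min(1, 4) = 1
w (Priya): max(-16, -14) = -14
x (Priya): max(10, 20) = 20
f (Omar): min(-14, 20) = -14
R (Priya): max(1, -14) = 1
S0 (Omar): min(-4, -3, 1) = -4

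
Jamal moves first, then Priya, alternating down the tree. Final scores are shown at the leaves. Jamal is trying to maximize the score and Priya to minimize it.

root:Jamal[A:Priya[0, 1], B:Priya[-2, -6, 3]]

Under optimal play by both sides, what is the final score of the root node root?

0

A (Priya): min(0, 1) = 0
B (Priya): min(-2, -6, 3) = -6
root (Jamal): max(0, -6) = 0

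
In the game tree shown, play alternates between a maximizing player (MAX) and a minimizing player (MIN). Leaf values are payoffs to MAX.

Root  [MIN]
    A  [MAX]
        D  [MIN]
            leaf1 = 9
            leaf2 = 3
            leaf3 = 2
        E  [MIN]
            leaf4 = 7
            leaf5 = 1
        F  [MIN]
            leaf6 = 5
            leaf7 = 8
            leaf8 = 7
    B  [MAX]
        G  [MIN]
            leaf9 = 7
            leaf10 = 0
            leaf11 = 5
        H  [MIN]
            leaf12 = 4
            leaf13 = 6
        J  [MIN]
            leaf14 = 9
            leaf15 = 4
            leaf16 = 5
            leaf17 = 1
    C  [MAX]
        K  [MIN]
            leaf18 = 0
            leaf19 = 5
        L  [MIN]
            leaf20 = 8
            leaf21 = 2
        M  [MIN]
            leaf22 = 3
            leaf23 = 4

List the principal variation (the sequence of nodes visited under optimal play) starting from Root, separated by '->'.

D (MIN): min(9, 3, 2) = 2
E (MIN): min(7, 1) = 1
F (MIN): min(5, 8, 7) = 5
A (MAX): max(2, 1, 5) = 5
G (MIN): min(7, 0, 5) = 0
H (MIN): min(4, 6) = 4
J (MIN): min(9, 4, 5, 1) = 1
B (MAX): max(0, 4, 1) = 4
K (MIN): min(0, 5) = 0
L (MIN): min(8, 2) = 2
M (MIN): min(3, 4) = 3
C (MAX): max(0, 2, 3) = 3
Root (MIN): min(5, 4, 3) = 3
At Root, MIN picks C (lowest: 3).
At C, MAX picks M (highest: 3).
At M, MIN picks leaf22 (lowest: 3).
Terminal value 3.

Root -> C -> M -> leaf22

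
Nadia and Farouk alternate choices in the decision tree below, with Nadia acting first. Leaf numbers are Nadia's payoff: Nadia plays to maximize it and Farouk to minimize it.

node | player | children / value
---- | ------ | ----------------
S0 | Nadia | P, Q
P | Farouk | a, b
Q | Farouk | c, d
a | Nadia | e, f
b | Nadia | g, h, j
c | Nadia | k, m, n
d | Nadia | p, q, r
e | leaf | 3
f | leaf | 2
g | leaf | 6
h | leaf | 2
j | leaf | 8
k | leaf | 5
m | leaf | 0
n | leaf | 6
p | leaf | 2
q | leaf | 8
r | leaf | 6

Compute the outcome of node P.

3

a (Nadia): max(3, 2) = 3
b (Nadia): max(6, 2, 8) = 8
P (Farouk): min(3, 8) = 3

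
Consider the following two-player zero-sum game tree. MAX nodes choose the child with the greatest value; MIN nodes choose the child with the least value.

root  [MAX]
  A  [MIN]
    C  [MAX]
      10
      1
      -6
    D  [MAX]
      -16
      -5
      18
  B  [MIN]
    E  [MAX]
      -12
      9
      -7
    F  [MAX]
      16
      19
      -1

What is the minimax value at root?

10

C (MAX): max(10, 1, -6) = 10
D (MAX): max(-16, -5, 18) = 18
A (MIN): min(10, 18) = 10
E (MAX): max(-12, 9, -7) = 9
F (MAX): max(16, 19, -1) = 19
B (MIN): min(9, 19) = 9
root (MAX): max(10, 9) = 10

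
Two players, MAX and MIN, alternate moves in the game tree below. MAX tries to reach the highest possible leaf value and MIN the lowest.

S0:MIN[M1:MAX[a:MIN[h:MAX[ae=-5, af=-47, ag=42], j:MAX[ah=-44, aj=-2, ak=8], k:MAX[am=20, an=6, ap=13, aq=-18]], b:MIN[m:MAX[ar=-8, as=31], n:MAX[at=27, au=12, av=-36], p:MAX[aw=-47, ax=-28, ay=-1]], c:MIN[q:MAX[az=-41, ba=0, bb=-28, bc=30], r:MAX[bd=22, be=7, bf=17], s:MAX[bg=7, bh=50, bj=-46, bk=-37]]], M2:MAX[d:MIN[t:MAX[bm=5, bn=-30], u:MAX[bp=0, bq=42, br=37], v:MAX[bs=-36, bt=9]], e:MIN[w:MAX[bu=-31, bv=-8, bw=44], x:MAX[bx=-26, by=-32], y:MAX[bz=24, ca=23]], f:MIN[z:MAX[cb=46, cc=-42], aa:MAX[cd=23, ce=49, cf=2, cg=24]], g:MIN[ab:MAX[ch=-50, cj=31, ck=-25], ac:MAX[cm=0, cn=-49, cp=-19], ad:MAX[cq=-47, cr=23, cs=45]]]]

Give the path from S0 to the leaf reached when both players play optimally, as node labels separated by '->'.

h (MAX): max(-5, -47, 42) = 42
j (MAX): max(-44, -2, 8) = 8
k (MAX): max(20, 6, 13, -18) = 20
a (MIN): min(42, 8, 20) = 8
m (MAX): max(-8, 31) = 31
n (MAX): max(27, 12, -36) = 27
p (MAX): max(-47, -28, -1) = -1
b (MIN): min(31, 27, -1) = -1
q (MAX): max(-41, 0, -28, 30) = 30
r (MAX): max(22, 7, 17) = 22
s (MAX): max(7, 50, -46, -37) = 50
c (MIN): min(30, 22, 50) = 22
M1 (MAX): max(8, -1, 22) = 22
t (MAX): max(5, -30) = 5
u (MAX): max(0, 42, 37) = 42
v (MAX): max(-36, 9) = 9
d (MIN): min(5, 42, 9) = 5
w (MAX): max(-31, -8, 44) = 44
x (MAX): max(-26, -32) = -26
y (MAX): max(24, 23) = 24
e (MIN): min(44, -26, 24) = -26
z (MAX): max(46, -42) = 46
aa (MAX): max(23, 49, 2, 24) = 49
f (MIN): min(46, 49) = 46
ab (MAX): max(-50, 31, -25) = 31
ac (MAX): max(0, -49, -19) = 0
ad (MAX): max(-47, 23, 45) = 45
g (MIN): min(31, 0, 45) = 0
M2 (MAX): max(5, -26, 46, 0) = 46
S0 (MIN): min(22, 46) = 22
At S0, MIN picks M1 (lowest: 22).
At M1, MAX picks c (highest: 22).
At c, MIN picks r (lowest: 22).
At r, MAX picks bd (highest: 22).
Terminal value 22.

S0 -> M1 -> c -> r -> bd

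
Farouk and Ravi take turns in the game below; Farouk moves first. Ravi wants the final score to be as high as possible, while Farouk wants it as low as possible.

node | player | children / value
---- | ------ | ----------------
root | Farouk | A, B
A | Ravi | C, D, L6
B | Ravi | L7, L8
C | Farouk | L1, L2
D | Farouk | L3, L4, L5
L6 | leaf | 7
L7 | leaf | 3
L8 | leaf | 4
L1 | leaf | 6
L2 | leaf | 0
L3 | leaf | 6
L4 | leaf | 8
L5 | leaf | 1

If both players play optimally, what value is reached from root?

4

C (Farouk): min(6, 0) = 0
D (Farouk): min(6, 8, 1) = 1
A (Ravi): max(0, 1, 7) = 7
B (Ravi): max(3, 4) = 4
root (Farouk): min(7, 4) = 4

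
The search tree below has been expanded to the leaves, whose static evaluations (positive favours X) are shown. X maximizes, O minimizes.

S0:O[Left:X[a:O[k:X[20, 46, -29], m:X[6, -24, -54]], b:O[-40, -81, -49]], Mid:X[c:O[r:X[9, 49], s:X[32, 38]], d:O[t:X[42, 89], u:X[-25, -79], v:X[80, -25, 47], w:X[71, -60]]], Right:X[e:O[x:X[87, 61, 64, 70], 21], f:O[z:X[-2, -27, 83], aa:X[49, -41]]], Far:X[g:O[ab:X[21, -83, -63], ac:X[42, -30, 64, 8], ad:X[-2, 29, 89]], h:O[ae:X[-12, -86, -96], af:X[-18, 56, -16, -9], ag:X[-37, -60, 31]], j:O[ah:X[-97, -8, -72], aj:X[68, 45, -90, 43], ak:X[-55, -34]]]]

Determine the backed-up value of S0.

k (X): max(20, 46, -29) = 46
m (X): max(6, -24, -54) = 6
a (O): min(46, 6) = 6
b (O): min(-40, -81, -49) = -81
Left (X): max(6, -81) = 6
r (X): max(9, 49) = 49
s (X): max(32, 38) = 38
c (O): min(49, 38) = 38
t (X): max(42, 89) = 89
u (X): max(-25, -79) = -25
v (X): max(80, -25, 47) = 80
w (X): max(71, -60) = 71
d (O): min(89, -25, 80, 71) = -25
Mid (X): max(38, -25) = 38
x (X): max(87, 61, 64, 70) = 87
e (O): min(87, 21) = 21
z (X): max(-2, -27, 83) = 83
aa (X): max(49, -41) = 49
f (O): min(83, 49) = 49
Right (X): max(21, 49) = 49
ab (X): max(21, -83, -63) = 21
ac (X): max(42, -30, 64, 8) = 64
ad (X): max(-2, 29, 89) = 89
g (O): min(21, 64, 89) = 21
ae (X): max(-12, -86, -96) = -12
af (X): max(-18, 56, -16, -9) = 56
ag (X): max(-37, -60, 31) = 31
h (O): min(-12, 56, 31) = -12
ah (X): max(-97, -8, -72) = -8
aj (X): max(68, 45, -90, 43) = 68
ak (X): max(-55, -34) = -34
j (O): min(-8, 68, -34) = -34
Far (X): max(21, -12, -34) = 21
S0 (O): min(6, 38, 49, 21) = 6

6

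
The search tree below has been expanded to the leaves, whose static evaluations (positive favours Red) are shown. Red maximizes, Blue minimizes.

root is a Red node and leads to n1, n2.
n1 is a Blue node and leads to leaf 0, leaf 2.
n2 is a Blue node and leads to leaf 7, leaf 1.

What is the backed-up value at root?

1

n1 (Blue): min(0, 2) = 0
n2 (Blue): min(7, 1) = 1
root (Red): max(0, 1) = 1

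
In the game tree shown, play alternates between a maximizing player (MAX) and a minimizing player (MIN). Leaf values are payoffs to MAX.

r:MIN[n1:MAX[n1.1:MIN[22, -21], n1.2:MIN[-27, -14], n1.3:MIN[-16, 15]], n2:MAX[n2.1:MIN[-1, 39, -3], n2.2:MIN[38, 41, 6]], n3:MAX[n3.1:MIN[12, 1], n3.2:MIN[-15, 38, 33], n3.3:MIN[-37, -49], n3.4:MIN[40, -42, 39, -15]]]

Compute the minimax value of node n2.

n2.1 (MIN): min(-1, 39, -3) = -3
n2.2 (MIN): min(38, 41, 6) = 6
n2 (MAX): max(-3, 6) = 6

6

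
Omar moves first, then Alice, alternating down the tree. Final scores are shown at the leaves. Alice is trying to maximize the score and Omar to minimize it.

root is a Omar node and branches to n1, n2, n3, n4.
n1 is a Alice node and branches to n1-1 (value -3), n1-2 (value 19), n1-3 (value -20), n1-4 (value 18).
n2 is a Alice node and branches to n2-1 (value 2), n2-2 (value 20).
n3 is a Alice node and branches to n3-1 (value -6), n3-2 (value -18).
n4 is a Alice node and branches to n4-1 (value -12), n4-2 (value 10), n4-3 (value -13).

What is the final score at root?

-6

n1 (Alice): max(-3, 19, -20, 18) = 19
n2 (Alice): max(2, 20) = 20
n3 (Alice): max(-6, -18) = -6
n4 (Alice): max(-12, 10, -13) = 10
root (Omar): min(19, 20, -6, 10) = -6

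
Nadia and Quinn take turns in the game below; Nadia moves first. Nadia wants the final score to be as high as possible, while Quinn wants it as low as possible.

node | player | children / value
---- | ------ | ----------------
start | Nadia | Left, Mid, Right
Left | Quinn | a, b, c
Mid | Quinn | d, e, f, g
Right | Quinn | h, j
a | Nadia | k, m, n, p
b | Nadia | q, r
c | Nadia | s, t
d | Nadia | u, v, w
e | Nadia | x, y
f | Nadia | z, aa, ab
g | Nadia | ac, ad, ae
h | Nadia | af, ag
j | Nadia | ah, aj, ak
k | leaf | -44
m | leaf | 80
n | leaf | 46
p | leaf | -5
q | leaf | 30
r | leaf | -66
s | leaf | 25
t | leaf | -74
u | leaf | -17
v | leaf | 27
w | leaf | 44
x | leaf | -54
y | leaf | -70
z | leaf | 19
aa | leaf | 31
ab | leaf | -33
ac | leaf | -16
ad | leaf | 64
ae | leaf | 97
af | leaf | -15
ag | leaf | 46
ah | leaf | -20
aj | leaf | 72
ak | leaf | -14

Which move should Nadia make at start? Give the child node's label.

Right

a (Nadia): max(-44, 80, 46, -5) = 80
b (Nadia): max(30, -66) = 30
c (Nadia): max(25, -74) = 25
Left (Quinn): min(80, 30, 25) = 25
d (Nadia): max(-17, 27, 44) = 44
e (Nadia): max(-54, -70) = -54
f (Nadia): max(19, 31, -33) = 31
g (Nadia): max(-16, 64, 97) = 97
Mid (Quinn): min(44, -54, 31, 97) = -54
h (Nadia): max(-15, 46) = 46
j (Nadia): max(-20, 72, -14) = 72
Right (Quinn): min(46, 72) = 46
start (Nadia): max(25, -54, 46) = 46
Nadia at start wants the highest of {Left=25, Mid=-54, Right=46}, so chooses Right.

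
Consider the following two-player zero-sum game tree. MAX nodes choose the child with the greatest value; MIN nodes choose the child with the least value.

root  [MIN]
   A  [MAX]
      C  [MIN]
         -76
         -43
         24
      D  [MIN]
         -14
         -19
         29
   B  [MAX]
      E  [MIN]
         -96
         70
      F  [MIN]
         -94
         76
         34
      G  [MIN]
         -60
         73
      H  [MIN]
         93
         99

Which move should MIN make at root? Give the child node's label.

A

C (MIN): min(-76, -43, 24) = -76
D (MIN): min(-14, -19, 29) = -19
A (MAX): max(-76, -19) = -19
E (MIN): min(-96, 70) = -96
F (MIN): min(-94, 76, 34) = -94
G (MIN): min(-60, 73) = -60
H (MIN): min(93, 99) = 93
B (MAX): max(-96, -94, -60, 93) = 93
root (MIN): min(-19, 93) = -19
MIN at root wants the lowest of {A=-19, B=93}, so chooses A.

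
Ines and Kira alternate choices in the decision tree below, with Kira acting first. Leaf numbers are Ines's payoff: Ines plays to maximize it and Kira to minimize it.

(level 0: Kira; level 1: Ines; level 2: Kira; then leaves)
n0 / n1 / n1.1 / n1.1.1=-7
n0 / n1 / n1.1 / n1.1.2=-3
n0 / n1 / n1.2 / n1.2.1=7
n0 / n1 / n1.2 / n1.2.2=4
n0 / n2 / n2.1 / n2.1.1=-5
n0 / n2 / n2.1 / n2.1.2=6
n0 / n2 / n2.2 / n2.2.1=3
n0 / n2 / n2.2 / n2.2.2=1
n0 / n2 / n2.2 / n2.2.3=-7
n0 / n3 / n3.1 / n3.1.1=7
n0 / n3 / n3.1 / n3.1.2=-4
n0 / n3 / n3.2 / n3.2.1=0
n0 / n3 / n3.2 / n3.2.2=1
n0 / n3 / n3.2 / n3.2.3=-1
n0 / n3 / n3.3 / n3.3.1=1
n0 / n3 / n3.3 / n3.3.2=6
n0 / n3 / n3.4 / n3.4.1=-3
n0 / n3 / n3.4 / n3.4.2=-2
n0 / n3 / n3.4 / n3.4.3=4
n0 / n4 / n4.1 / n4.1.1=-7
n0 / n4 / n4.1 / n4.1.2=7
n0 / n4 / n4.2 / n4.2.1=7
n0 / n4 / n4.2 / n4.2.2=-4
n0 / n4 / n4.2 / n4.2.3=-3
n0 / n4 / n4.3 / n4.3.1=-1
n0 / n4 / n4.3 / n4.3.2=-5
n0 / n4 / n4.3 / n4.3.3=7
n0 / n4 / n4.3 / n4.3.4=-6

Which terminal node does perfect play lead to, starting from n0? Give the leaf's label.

n2.1.1

n1.1 (Kira): min(-7, -3) = -7
n1.2 (Kira): min(7, 4) = 4
n1 (Ines): max(-7, 4) = 4
n2.1 (Kira): min(-5, 6) = -5
n2.2 (Kira): min(3, 1, -7) = -7
n2 (Ines): max(-5, -7) = -5
n3.1 (Kira): min(7, -4) = -4
n3.2 (Kira): min(0, 1, -1) = -1
n3.3 (Kira): min(1, 6) = 1
n3.4 (Kira): min(-3, -2, 4) = -3
n3 (Ines): max(-4, -1, 1, -3) = 1
n4.1 (Kira): min(-7, 7) = -7
n4.2 (Kira): min(7, -4, -3) = -4
n4.3 (Kira): min(-1, -5, 7, -6) = -6
n4 (Ines): max(-7, -4, -6) = -4
n0 (Kira): min(4, -5, 1, -4) = -5
At n0, Kira picks n2 (lowest: -5).
At n2, Ines picks n2.1 (highest: -5).
At n2.1, Kira picks n2.1.1 (lowest: -5).
Terminal value -5.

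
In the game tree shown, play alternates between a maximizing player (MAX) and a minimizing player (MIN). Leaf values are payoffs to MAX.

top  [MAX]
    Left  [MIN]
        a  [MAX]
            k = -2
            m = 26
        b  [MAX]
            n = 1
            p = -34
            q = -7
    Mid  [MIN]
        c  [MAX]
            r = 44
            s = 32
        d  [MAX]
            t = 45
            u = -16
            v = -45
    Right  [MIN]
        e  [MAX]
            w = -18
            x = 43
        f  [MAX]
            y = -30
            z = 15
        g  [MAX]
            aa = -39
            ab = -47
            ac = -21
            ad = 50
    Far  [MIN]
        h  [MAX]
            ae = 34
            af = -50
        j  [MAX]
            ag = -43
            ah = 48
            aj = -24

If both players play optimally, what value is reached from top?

a (MAX): max(-2, 26) = 26
b (MAX): max(1, -34, -7) = 1
Left (MIN): min(26, 1) = 1
c (MAX): max(44, 32) = 44
d (MAX): max(45, -16, -45) = 45
Mid (MIN): min(44, 45) = 44
e (MAX): max(-18, 43) = 43
f (MAX): max(-30, 15) = 15
g (MAX): max(-39, -47, -21, 50) = 50
Right (MIN): min(43, 15, 50) = 15
h (MAX): max(34, -50) = 34
j (MAX): max(-43, 48, -24) = 48
Far (MIN): min(34, 48) = 34
top (MAX): max(1, 44, 15, 34) = 44

44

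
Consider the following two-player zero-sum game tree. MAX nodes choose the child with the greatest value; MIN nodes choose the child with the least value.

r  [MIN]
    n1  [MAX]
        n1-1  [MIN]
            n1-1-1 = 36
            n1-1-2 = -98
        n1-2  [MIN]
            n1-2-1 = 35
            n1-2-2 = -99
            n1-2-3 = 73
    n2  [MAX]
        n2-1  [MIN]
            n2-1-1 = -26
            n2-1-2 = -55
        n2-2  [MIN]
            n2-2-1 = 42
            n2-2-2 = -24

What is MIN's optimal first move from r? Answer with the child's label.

n1-1 (MIN): min(36, -98) = -98
n1-2 (MIN): min(35, -99, 73) = -99
n1 (MAX): max(-98, -99) = -98
n2-1 (MIN): min(-26, -55) = -55
n2-2 (MIN): min(42, -24) = -24
n2 (MAX): max(-55, -24) = -24
r (MIN): min(-98, -24) = -98
MIN at r wants the lowest of {n1=-98, n2=-24}, so chooses n1.

n1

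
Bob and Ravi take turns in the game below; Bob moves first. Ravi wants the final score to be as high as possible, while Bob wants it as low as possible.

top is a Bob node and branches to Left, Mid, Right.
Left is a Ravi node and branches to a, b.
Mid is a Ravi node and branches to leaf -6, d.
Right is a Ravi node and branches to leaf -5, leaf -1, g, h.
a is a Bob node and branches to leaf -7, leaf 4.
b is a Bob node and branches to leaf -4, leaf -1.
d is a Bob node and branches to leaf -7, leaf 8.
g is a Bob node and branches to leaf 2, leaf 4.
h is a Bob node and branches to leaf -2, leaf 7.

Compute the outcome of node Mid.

-6

d (Bob): min(-7, 8) = -7
Mid (Ravi): max(-6, -7) = -6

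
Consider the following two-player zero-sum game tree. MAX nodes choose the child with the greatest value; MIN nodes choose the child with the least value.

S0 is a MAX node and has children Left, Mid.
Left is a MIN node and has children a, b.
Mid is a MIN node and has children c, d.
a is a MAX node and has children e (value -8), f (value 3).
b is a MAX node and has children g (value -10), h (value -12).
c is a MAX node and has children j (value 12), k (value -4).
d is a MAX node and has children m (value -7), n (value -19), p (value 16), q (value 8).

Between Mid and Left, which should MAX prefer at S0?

c (MAX): max(12, -4) = 12
d (MAX): max(-7, -19, 16, 8) = 16
Mid (MIN): min(12, 16) = 12
a (MAX): max(-8, 3) = 3
b (MAX): max(-10, -12) = -10
Left (MIN): min(3, -10) = -10
MAX prefers the higher value; Mid=12, Left=-10. Mid is better since 12 > -10.

Mid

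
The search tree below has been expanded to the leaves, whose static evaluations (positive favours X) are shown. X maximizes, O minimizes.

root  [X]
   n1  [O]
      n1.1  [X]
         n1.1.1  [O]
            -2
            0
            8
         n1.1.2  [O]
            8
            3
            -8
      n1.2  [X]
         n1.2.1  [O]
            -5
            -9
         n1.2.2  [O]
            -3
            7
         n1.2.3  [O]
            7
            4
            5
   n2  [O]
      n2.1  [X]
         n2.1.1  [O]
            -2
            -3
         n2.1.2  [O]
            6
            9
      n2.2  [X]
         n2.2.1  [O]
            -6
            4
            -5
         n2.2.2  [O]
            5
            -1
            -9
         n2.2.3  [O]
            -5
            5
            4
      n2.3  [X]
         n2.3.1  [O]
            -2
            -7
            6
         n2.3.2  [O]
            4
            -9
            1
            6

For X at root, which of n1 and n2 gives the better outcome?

n1

n1.1.1 (O): min(-2, 0, 8) = -2
n1.1.2 (O): min(8, 3, -8) = -8
n1.1 (X): max(-2, -8) = -2
n1.2.1 (O): min(-5, -9) = -9
n1.2.2 (O): min(-3, 7) = -3
n1.2.3 (O): min(7, 4, 5) = 4
n1.2 (X): max(-9, -3, 4) = 4
n1 (O): min(-2, 4) = -2
n2.1.1 (O): min(-2, -3) = -3
n2.1.2 (O): min(6, 9) = 6
n2.1 (X): max(-3, 6) = 6
n2.2.1 (O): min(-6, 4, -5) = -6
n2.2.2 (O): min(5, -1, -9) = -9
n2.2.3 (O): min(-5, 5, 4) = -5
n2.2 (X): max(-6, -9, -5) = -5
n2.3.1 (O): min(-2, -7, 6) = -7
n2.3.2 (O): min(4, -9, 1, 6) = -9
n2.3 (X): max(-7, -9) = -7
n2 (O): min(6, -5, -7) = -7
X prefers the higher value; n1=-2, n2=-7. n1 is better since -2 > -7.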